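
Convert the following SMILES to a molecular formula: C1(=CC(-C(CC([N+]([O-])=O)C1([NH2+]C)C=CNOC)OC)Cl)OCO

Heavy atoms from the SMILES: 13 C, 1 Cl, 3 N, 6 O.
Implicit hydrogens by atom environment:
  6 × C: 1 H each → 6
  4 × O: no H
  3 × C: 3 H each → 9
  2 × C: 2 H each → 4
  2 × C: no H
  1 × Cl: no H
  1 × N (charge +1): 2 H
  1 × N: 1 H
  1 × N (charge +1): no H
  1 × O: 1 H
  1 × O (charge -1): no H
  Total hydrogens = 23.
Net charge +1.
Molecular formula: C13H23ClN3O6+

C13H23ClN3O6+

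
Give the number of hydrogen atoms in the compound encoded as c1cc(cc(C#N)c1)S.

5

Hydrogens are implicit in SMILES; fill each atom to its normal valence:
  4 × C (aromatic): 1 H each → 4
  2 × C (aromatic): no H
  1 × C: no H
  1 × N: no H
  1 × S: 1 H
  Total hydrogens = 5.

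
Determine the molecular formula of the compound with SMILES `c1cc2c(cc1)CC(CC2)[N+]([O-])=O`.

C10H11NO2

Heavy atoms from the SMILES: 10 C, 1 N, 2 O.
Implicit hydrogens by atom environment:
  4 × C (aromatic): 1 H each → 4
  3 × C: 2 H each → 6
  2 × C (aromatic): no H
  1 × C: 1 H
  1 × N (charge +1): no H
  1 × O: no H
  1 × O (charge -1): no H
  Total hydrogens = 11.
Molecular formula: C10H11NO2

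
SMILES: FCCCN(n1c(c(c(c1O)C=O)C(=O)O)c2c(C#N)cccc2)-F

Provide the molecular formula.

C16H13F2N3O4

Heavy atoms from the SMILES: 16 C, 2 F, 3 N, 4 O.
Implicit hydrogens by atom environment:
  6 × C (aromatic): no H
  4 × C (aromatic): 1 H each → 4
  3 × C: 2 H each → 6
  2 × C: no H
  2 × F: no H
  2 × N: no H
  2 × O: 1 H each → 2
  2 × O: no H
  1 × C: 1 H
  1 × N (aromatic): no H
  Total hydrogens = 13.
Molecular formula: C16H13F2N3O4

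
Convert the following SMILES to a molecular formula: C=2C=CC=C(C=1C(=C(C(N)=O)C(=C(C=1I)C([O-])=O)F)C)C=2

C15H10FINO3-

Heavy atoms from the SMILES: 15 C, 1 F, 1 I, 1 N, 3 O.
Implicit hydrogens by atom environment:
  7 × C (aromatic): no H
  5 × C (aromatic): 1 H each → 5
  2 × C: no H
  2 × O: no H
  1 × C: 3 H
  1 × F: no H
  1 × I: no H
  1 × N: 2 H
  1 × O (charge -1): no H
  Total hydrogens = 10.
Net charge -1.
Molecular formula: C15H10FINO3-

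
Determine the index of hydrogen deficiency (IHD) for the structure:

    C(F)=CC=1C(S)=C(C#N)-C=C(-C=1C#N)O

9

Molecular formula from the SMILES: C10H5FN2OS.
DoU = (2C + 2 + N − H − X)/2 = (2·10 + 2 + 2 − 5 − 1)/2 = 18/2 = 9.
(Structurally: 1 ring(s) + 8 π bond(s) = 9.)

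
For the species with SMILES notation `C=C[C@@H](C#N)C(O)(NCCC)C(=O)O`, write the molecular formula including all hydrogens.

C9H14N2O3

Heavy atoms from the SMILES: 9 C, 2 N, 3 O.
Implicit hydrogens by atom environment:
  3 × C: 2 H each → 6
  3 × C: no H
  2 × C: 1 H each → 2
  2 × O: 1 H each → 2
  1 × C: 3 H
  1 × N: 1 H
  1 × N: no H
  1 × O: no H
  Total hydrogens = 14.
Molecular formula: C9H14N2O3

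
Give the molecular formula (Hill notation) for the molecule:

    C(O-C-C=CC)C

C6H12O

Heavy atoms from the SMILES: 6 C, 1 O.
Implicit hydrogens by atom environment:
  2 × C: 3 H each → 6
  2 × C: 2 H each → 4
  2 × C: 1 H each → 2
  1 × O: no H
  Total hydrogens = 12.
Molecular formula: C6H12O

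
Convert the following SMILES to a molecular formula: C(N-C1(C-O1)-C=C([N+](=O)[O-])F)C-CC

C8H13FN2O3

Heavy atoms from the SMILES: 8 C, 1 F, 2 N, 3 O.
Implicit hydrogens by atom environment:
  4 × C: 2 H each → 8
  2 × C: no H
  2 × O: no H
  1 × C: 3 H
  1 × C: 1 H
  1 × F: no H
  1 × N: 1 H
  1 × N (charge +1): no H
  1 × O (charge -1): no H
  Total hydrogens = 13.
Molecular formula: C8H13FN2O3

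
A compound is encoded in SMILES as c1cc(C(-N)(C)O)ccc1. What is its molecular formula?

C8H11NO

Heavy atoms from the SMILES: 8 C, 1 N, 1 O.
Implicit hydrogens by atom environment:
  5 × C (aromatic): 1 H each → 5
  1 × C: 3 H
  1 × C: no H
  1 × C (aromatic): no H
  1 × N: 2 H
  1 × O: 1 H
  Total hydrogens = 11.
Molecular formula: C8H11NO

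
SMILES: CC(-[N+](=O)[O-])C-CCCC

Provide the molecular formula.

C7H15NO2

Heavy atoms from the SMILES: 7 C, 1 N, 2 O.
Implicit hydrogens by atom environment:
  4 × C: 2 H each → 8
  2 × C: 3 H each → 6
  1 × C: 1 H
  1 × N (charge +1): no H
  1 × O: no H
  1 × O (charge -1): no H
  Total hydrogens = 15.
Molecular formula: C7H15NO2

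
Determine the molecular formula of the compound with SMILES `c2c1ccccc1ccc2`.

Heavy atoms from the SMILES: 10 C.
Implicit hydrogens by atom environment:
  8 × C (aromatic): 1 H each → 8
  2 × C (aromatic): no H
  Total hydrogens = 8.
Molecular formula: C10H8

C10H8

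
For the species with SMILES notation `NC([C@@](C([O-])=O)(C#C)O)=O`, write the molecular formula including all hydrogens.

C5H4NO4-

Heavy atoms from the SMILES: 5 C, 1 N, 4 O.
Implicit hydrogens by atom environment:
  4 × C: no H
  2 × O: no H
  1 × C: 1 H
  1 × N: 2 H
  1 × O: 1 H
  1 × O (charge -1): no H
  Total hydrogens = 4.
Net charge -1.
Molecular formula: C5H4NO4-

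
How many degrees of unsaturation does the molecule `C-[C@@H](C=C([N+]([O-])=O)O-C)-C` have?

Molecular formula from the SMILES: C6H11NO3.
DoU = (2C + 2 + N − H − X)/2 = (2·6 + 2 + 1 − 11 − 0)/2 = 4/2 = 2.
(Structurally: 0 ring(s) + 2 π bond(s) = 2.)

2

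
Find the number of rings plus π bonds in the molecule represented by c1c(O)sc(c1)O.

3

Molecular formula from the SMILES: C4H4O2S.
DoU = (2C + 2 + N − H − X)/2 = (2·4 + 2 + 0 − 4 − 0)/2 = 6/2 = 3.
(Structurally: 1 ring(s) + 2 π bond(s) = 3.)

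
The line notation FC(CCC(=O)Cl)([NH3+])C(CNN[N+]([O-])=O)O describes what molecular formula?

C6H13ClFN4O4+

Heavy atoms from the SMILES: 6 C, 1 Cl, 1 F, 4 N, 4 O.
Implicit hydrogens by atom environment:
  3 × C: 2 H each → 6
  2 × C: no H
  2 × N: 1 H each → 2
  2 × O: no H
  1 × C: 1 H
  1 × Cl: no H
  1 × F: no H
  1 × N (charge +1): 3 H
  1 × N (charge +1): no H
  1 × O: 1 H
  1 × O (charge -1): no H
  Total hydrogens = 13.
Net charge +1.
Molecular formula: C6H13ClFN4O4+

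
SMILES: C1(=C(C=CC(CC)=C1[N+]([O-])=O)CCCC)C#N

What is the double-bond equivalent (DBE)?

7

Molecular formula from the SMILES: C13H16N2O2.
DoU = (2C + 2 + N − H − X)/2 = (2·13 + 2 + 2 − 16 − 0)/2 = 14/2 = 7.
(Structurally: 1 ring(s) + 6 π bond(s) = 7.)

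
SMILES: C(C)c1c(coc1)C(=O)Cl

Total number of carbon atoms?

7

The symbol for carbon appears 7 times in the SMILES. Lowercase c denotes aromatic carbon and counts toward C.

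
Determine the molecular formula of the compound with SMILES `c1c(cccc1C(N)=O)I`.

Heavy atoms from the SMILES: 7 C, 1 I, 1 N, 1 O.
Implicit hydrogens by atom environment:
  4 × C (aromatic): 1 H each → 4
  2 × C (aromatic): no H
  1 × C: no H
  1 × I: no H
  1 × N: 2 H
  1 × O: no H
  Total hydrogens = 6.
Molecular formula: C7H6INO

C7H6INO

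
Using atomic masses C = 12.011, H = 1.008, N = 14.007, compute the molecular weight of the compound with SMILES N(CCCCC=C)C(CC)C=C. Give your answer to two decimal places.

Molecular formula: C11H21N.
M = 11×12.011 + 21×1.008 + 1×14.007 = 167.30 g/mol.

167.30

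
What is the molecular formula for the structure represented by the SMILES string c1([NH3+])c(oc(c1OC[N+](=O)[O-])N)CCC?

C8H14N3O4+

Heavy atoms from the SMILES: 8 C, 3 N, 4 O.
Implicit hydrogens by atom environment:
  4 × C (aromatic): no H
  3 × C: 2 H each → 6
  2 × O: no H
  1 × C: 3 H
  1 × N (charge +1): 3 H
  1 × N: 2 H
  1 × N (charge +1): no H
  1 × O (aromatic): no H
  1 × O (charge -1): no H
  Total hydrogens = 14.
Net charge +1.
Molecular formula: C8H14N3O4+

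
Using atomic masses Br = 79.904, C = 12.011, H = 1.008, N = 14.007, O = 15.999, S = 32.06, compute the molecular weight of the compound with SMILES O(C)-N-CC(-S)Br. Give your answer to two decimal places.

Molecular formula: C3H8BrNOS.
M = 1×79.904 + 3×12.011 + 8×1.008 + 1×14.007 + 1×15.999 + 1×32.06 = 186.07 g/mol.

186.07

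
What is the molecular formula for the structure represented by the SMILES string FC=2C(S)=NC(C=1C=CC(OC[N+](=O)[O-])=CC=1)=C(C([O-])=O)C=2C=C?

Heavy atoms from the SMILES: 15 C, 1 F, 2 N, 5 O, 1 S.
Implicit hydrogens by atom environment:
  7 × C (aromatic): no H
  4 × C (aromatic): 1 H each → 4
  3 × O: no H
  2 × C: 2 H each → 4
  2 × O (charge -1): no H
  1 × C: 1 H
  1 × C: no H
  1 × F: no H
  1 × N (aromatic): no H
  1 × N (charge +1): no H
  1 × S: 1 H
  Total hydrogens = 10.
Net charge -1.
Molecular formula: C15H10FN2O5S-

C15H10FN2O5S-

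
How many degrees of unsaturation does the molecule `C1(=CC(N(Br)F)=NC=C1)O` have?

Molecular formula from the SMILES: C5H4BrFN2O.
DoU = (2C + 2 + N − H − X)/2 = (2·5 + 2 + 2 − 4 − 2)/2 = 8/2 = 4.
(Structurally: 1 ring(s) + 3 π bond(s) = 4.)

4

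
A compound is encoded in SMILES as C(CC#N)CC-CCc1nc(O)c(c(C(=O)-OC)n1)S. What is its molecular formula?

Heavy atoms from the SMILES: 13 C, 3 N, 3 O, 1 S.
Implicit hydrogens by atom environment:
  6 × C: 2 H each → 12
  4 × C (aromatic): no H
  2 × C: no H
  2 × N (aromatic): no H
  2 × O: no H
  1 × C: 3 H
  1 × N: no H
  1 × O: 1 H
  1 × S: 1 H
  Total hydrogens = 17.
Molecular formula: C13H17N3O3S

C13H17N3O3S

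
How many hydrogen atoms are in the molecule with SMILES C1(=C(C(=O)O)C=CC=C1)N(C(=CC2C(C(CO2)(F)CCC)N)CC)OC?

Hydrogens are implicit in SMILES; fill each atom to its normal valence:
  4 × C: 2 H each → 8
  4 × C (aromatic): 1 H each → 4
  3 × C: 3 H each → 9
  3 × C: 1 H each → 3
  3 × C: no H
  3 × O: no H
  2 × C (aromatic): no H
  1 × F: no H
  1 × N: 2 H
  1 × N: no H
  1 × O: 1 H
  Total hydrogens = 27.

27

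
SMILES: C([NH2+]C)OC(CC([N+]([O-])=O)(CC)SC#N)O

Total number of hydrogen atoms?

Hydrogens are implicit in SMILES; fill each atom to its normal valence:
  3 × C: 2 H each → 6
  2 × C: 3 H each → 6
  2 × C: no H
  2 × O: no H
  1 × C: 1 H
  1 × N (charge +1): 2 H
  1 × N (charge +1): no H
  1 × N: no H
  1 × O: 1 H
  1 × O (charge -1): no H
  1 × S: no H
  Total hydrogens = 16.

16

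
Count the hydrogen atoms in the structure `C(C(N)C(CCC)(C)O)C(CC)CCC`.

29

Hydrogens are implicit in SMILES; fill each atom to its normal valence:
  6 × C: 2 H each → 12
  4 × C: 3 H each → 12
  2 × C: 1 H each → 2
  1 × C: no H
  1 × N: 2 H
  1 × O: 1 H
  Total hydrogens = 29.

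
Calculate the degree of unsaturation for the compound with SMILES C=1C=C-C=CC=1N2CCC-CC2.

5

Molecular formula from the SMILES: C11H15N.
DoU = (2C + 2 + N − H − X)/2 = (2·11 + 2 + 1 − 15 − 0)/2 = 10/2 = 5.
(Structurally: 2 ring(s) + 3 π bond(s) = 5.)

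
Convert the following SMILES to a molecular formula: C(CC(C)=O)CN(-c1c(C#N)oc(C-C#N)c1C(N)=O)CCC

Heavy atoms from the SMILES: 16 C, 4 N, 3 O.
Implicit hydrogens by atom environment:
  6 × C: 2 H each → 12
  4 × C (aromatic): no H
  4 × C: no H
  3 × N: no H
  2 × C: 3 H each → 6
  2 × O: no H
  1 × N: 2 H
  1 × O (aromatic): no H
  Total hydrogens = 20.
Molecular formula: C16H20N4O3

C16H20N4O3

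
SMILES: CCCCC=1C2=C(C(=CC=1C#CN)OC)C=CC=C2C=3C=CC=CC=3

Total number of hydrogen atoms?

Hydrogens are implicit in SMILES; fill each atom to its normal valence:
  9 × C (aromatic): 1 H each → 9
  7 × C (aromatic): no H
  3 × C: 2 H each → 6
  2 × C: 3 H each → 6
  2 × C: no H
  1 × N: 2 H
  1 × O: no H
  Total hydrogens = 23.

23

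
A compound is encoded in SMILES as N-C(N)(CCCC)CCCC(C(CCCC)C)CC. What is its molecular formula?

Heavy atoms from the SMILES: 17 C, 2 N.
Implicit hydrogens by atom environment:
  10 × C: 2 H each → 20
  4 × C: 3 H each → 12
  2 × C: 1 H each → 2
  2 × N: 2 H each → 4
  1 × C: no H
  Total hydrogens = 38.
Molecular formula: C17H38N2

C17H38N2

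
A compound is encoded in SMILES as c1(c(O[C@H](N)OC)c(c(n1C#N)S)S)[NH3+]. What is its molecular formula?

Heavy atoms from the SMILES: 7 C, 4 N, 2 O, 2 S.
Implicit hydrogens by atom environment:
  4 × C (aromatic): no H
  2 × O: no H
  2 × S: 1 H each → 2
  1 × C: 3 H
  1 × C: 1 H
  1 × C: no H
  1 × N (charge +1): 3 H
  1 × N: 2 H
  1 × N (aromatic): no H
  1 × N: no H
  Total hydrogens = 11.
Net charge +1.
Molecular formula: C7H11N4O2S2+

C7H11N4O2S2+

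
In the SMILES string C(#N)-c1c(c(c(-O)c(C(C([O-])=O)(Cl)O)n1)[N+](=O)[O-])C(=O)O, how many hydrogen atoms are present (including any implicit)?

Hydrogens are implicit in SMILES; fill each atom to its normal valence:
  5 × C (aromatic): no H
  4 × C: no H
  3 × O: 1 H each → 3
  3 × O: no H
  2 × O (charge -1): no H
  1 × Cl: no H
  1 × N (aromatic): no H
  1 × N: no H
  1 × N (charge +1): no H
  Total hydrogens = 3.

3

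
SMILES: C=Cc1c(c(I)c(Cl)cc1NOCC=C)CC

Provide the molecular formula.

Heavy atoms from the SMILES: 13 C, 1 Cl, 1 I, 1 N, 1 O.
Implicit hydrogens by atom environment:
  5 × C (aromatic): no H
  4 × C: 2 H each → 8
  2 × C: 1 H each → 2
  1 × C: 3 H
  1 × C (aromatic): 1 H
  1 × Cl: no H
  1 × I: no H
  1 × N: 1 H
  1 × O: no H
  Total hydrogens = 15.
Molecular formula: C13H15ClINO

C13H15ClINO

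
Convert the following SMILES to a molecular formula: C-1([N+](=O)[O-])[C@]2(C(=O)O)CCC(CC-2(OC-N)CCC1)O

Heavy atoms from the SMILES: 12 C, 2 N, 6 O.
Implicit hydrogens by atom environment:
  7 × C: 2 H each → 14
  3 × C: no H
  3 × O: no H
  2 × C: 1 H each → 2
  2 × O: 1 H each → 2
  1 × N: 2 H
  1 × N (charge +1): no H
  1 × O (charge -1): no H
  Total hydrogens = 20.
Molecular formula: C12H20N2O6

C12H20N2O6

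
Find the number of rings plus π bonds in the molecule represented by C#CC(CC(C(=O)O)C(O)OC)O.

Molecular formula from the SMILES: C8H12O5.
DoU = (2C + 2 + N − H − X)/2 = (2·8 + 2 + 0 − 12 − 0)/2 = 6/2 = 3.
(Structurally: 0 ring(s) + 3 π bond(s) = 3.)

3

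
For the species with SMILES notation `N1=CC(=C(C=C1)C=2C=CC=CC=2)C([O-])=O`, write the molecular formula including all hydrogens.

Heavy atoms from the SMILES: 12 C, 1 N, 2 O.
Implicit hydrogens by atom environment:
  8 × C (aromatic): 1 H each → 8
  3 × C (aromatic): no H
  1 × C: no H
  1 × N (aromatic): no H
  1 × O: no H
  1 × O (charge -1): no H
  Total hydrogens = 8.
Net charge -1.
Molecular formula: C12H8NO2-

C12H8NO2-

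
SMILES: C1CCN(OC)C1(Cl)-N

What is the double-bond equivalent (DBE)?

Molecular formula from the SMILES: C5H11ClN2O.
DoU = (2C + 2 + N − H − X)/2 = (2·5 + 2 + 2 − 11 − 1)/2 = 2/2 = 1.
(Structurally: 1 ring(s) + 0 π bond(s) = 1.)

1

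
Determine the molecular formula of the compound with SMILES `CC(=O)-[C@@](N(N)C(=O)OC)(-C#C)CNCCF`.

C10H16FN3O3

Heavy atoms from the SMILES: 10 C, 1 F, 3 N, 3 O.
Implicit hydrogens by atom environment:
  4 × C: no H
  3 × C: 2 H each → 6
  3 × O: no H
  2 × C: 3 H each → 6
  1 × C: 1 H
  1 × F: no H
  1 × N: 2 H
  1 × N: 1 H
  1 × N: no H
  Total hydrogens = 16.
Molecular formula: C10H16FN3O3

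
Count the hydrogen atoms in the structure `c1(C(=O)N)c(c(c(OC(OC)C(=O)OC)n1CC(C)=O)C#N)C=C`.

Hydrogens are implicit in SMILES; fill each atom to its normal valence:
  6 × O: no H
  4 × C (aromatic): no H
  4 × C: no H
  3 × C: 3 H each → 9
  2 × C: 2 H each → 4
  2 × C: 1 H each → 2
  1 × N: 2 H
  1 × N (aromatic): no H
  1 × N: no H
  Total hydrogens = 17.

17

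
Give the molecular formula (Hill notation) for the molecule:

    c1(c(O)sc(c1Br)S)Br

C4H2Br2OS2

Heavy atoms from the SMILES: 2 Br, 4 C, 1 O, 2 S.
Implicit hydrogens by atom environment:
  4 × C (aromatic): no H
  2 × Br: no H
  1 × O: 1 H
  1 × S: 1 H
  1 × S (aromatic): no H
  Total hydrogens = 2.
Molecular formula: C4H2Br2OS2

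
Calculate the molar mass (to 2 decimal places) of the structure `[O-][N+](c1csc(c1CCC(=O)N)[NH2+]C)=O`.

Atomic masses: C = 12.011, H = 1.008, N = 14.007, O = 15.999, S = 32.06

230.26

Molecular formula: C8H12N3O3S+.
M = 8×12.011 + 12×1.008 + 3×14.007 + 3×15.999 + 1×32.06 = 230.26 g/mol.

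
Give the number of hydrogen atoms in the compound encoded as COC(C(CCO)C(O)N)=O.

Hydrogens are implicit in SMILES; fill each atom to its normal valence:
  2 × C: 2 H each → 4
  2 × C: 1 H each → 2
  2 × O: 1 H each → 2
  2 × O: no H
  1 × C: 3 H
  1 × C: no H
  1 × N: 2 H
  Total hydrogens = 13.

13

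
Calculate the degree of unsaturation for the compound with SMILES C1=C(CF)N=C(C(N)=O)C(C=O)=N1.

6

Molecular formula from the SMILES: C7H6FN3O2.
DoU = (2C + 2 + N − H − X)/2 = (2·7 + 2 + 3 − 6 − 1)/2 = 12/2 = 6.
(Structurally: 1 ring(s) + 5 π bond(s) = 6.)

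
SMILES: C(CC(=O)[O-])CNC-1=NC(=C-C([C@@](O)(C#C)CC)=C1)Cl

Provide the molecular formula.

C14H16ClN2O3-

Heavy atoms from the SMILES: 14 C, 1 Cl, 2 N, 3 O.
Implicit hydrogens by atom environment:
  4 × C: 2 H each → 8
  3 × C (aromatic): no H
  3 × C: no H
  2 × C (aromatic): 1 H each → 2
  1 × C: 3 H
  1 × C: 1 H
  1 × Cl: no H
  1 × N: 1 H
  1 × N (aromatic): no H
  1 × O: 1 H
  1 × O: no H
  1 × O (charge -1): no H
  Total hydrogens = 16.
Net charge -1.
Molecular formula: C14H16ClN2O3-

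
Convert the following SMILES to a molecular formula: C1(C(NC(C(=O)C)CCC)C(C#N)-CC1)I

C12H19IN2O

Heavy atoms from the SMILES: 12 C, 1 I, 2 N, 1 O.
Implicit hydrogens by atom environment:
  4 × C: 2 H each → 8
  4 × C: 1 H each → 4
  2 × C: 3 H each → 6
  2 × C: no H
  1 × I: no H
  1 × N: 1 H
  1 × N: no H
  1 × O: no H
  Total hydrogens = 19.
Molecular formula: C12H19IN2O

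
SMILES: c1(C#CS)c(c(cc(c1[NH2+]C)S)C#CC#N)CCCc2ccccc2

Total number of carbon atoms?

21

The symbol for carbon appears 21 times in the SMILES. Lowercase c denotes aromatic carbon and counts toward C.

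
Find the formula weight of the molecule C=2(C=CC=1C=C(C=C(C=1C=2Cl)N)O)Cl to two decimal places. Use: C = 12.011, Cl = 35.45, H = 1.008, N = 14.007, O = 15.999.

228.07

Molecular formula: C10H7Cl2NO.
M = 10×12.011 + 2×35.45 + 7×1.008 + 1×14.007 + 1×15.999 = 228.07 g/mol.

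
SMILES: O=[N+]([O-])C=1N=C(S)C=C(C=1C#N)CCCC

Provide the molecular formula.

Heavy atoms from the SMILES: 10 C, 3 N, 2 O, 1 S.
Implicit hydrogens by atom environment:
  4 × C (aromatic): no H
  3 × C: 2 H each → 6
  1 × C: 3 H
  1 × C (aromatic): 1 H
  1 × C: no H
  1 × N (aromatic): no H
  1 × N (charge +1): no H
  1 × N: no H
  1 × O: no H
  1 × O (charge -1): no H
  1 × S: 1 H
  Total hydrogens = 11.
Molecular formula: C10H11N3O2S

C10H11N3O2S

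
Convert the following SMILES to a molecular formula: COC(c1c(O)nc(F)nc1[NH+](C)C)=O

Heavy atoms from the SMILES: 8 C, 1 F, 3 N, 3 O.
Implicit hydrogens by atom environment:
  4 × C (aromatic): no H
  3 × C: 3 H each → 9
  2 × N (aromatic): no H
  2 × O: no H
  1 × C: no H
  1 × F: no H
  1 × N (charge +1): 1 H
  1 × O: 1 H
  Total hydrogens = 11.
Net charge +1.
Molecular formula: C8H11FN3O3+

C8H11FN3O3+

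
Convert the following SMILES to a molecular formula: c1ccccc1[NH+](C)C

Heavy atoms from the SMILES: 8 C, 1 N.
Implicit hydrogens by atom environment:
  5 × C (aromatic): 1 H each → 5
  2 × C: 3 H each → 6
  1 × C (aromatic): no H
  1 × N (charge +1): 1 H
  Total hydrogens = 12.
Net charge +1.
Molecular formula: C8H12N+

C8H12N+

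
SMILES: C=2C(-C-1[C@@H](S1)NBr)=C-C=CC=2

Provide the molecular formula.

Heavy atoms from the SMILES: 1 Br, 8 C, 1 N, 1 S.
Implicit hydrogens by atom environment:
  5 × C (aromatic): 1 H each → 5
  2 × C: 1 H each → 2
  1 × Br: no H
  1 × C (aromatic): no H
  1 × N: 1 H
  1 × S: no H
  Total hydrogens = 8.
Molecular formula: C8H8BrNS

C8H8BrNS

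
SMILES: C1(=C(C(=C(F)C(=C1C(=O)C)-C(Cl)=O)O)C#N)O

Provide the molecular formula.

C10H5ClFNO4

Heavy atoms from the SMILES: 10 C, 1 Cl, 1 F, 1 N, 4 O.
Implicit hydrogens by atom environment:
  6 × C (aromatic): no H
  3 × C: no H
  2 × O: 1 H each → 2
  2 × O: no H
  1 × C: 3 H
  1 × Cl: no H
  1 × F: no H
  1 × N: no H
  Total hydrogens = 5.
Molecular formula: C10H5ClFNO4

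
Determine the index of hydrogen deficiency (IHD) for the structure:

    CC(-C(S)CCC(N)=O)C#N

Molecular formula from the SMILES: C7H12N2OS.
DoU = (2C + 2 + N − H − X)/2 = (2·7 + 2 + 2 − 12 − 0)/2 = 6/2 = 3.
(Structurally: 0 ring(s) + 3 π bond(s) = 3.)

3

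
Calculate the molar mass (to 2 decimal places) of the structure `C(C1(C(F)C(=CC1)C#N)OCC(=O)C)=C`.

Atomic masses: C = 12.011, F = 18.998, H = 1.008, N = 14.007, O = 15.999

Molecular formula: C11H12FNO2.
M = 11×12.011 + 1×18.998 + 12×1.008 + 1×14.007 + 2×15.999 = 209.22 g/mol.

209.22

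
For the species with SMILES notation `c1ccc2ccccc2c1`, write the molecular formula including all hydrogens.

C10H8

Heavy atoms from the SMILES: 10 C.
Implicit hydrogens by atom environment:
  8 × C (aromatic): 1 H each → 8
  2 × C (aromatic): no H
  Total hydrogens = 8.
Molecular formula: C10H8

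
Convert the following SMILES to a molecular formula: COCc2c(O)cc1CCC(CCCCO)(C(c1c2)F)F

C16H22F2O3

Heavy atoms from the SMILES: 16 C, 2 F, 3 O.
Implicit hydrogens by atom environment:
  7 × C: 2 H each → 14
  4 × C (aromatic): no H
  2 × C (aromatic): 1 H each → 2
  2 × F: no H
  2 × O: 1 H each → 2
  1 × C: 3 H
  1 × C: 1 H
  1 × C: no H
  1 × O: no H
  Total hydrogens = 22.
Molecular formula: C16H22F2O3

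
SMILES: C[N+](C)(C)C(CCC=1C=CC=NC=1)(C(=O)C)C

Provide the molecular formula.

C14H23N2O+

Heavy atoms from the SMILES: 14 C, 2 N, 1 O.
Implicit hydrogens by atom environment:
  5 × C: 3 H each → 15
  4 × C (aromatic): 1 H each → 4
  2 × C: 2 H each → 4
  2 × C: no H
  1 × C (aromatic): no H
  1 × N (aromatic): no H
  1 × N (charge +1): no H
  1 × O: no H
  Total hydrogens = 23.
Net charge +1.
Molecular formula: C14H23N2O+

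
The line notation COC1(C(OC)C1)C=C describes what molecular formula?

Heavy atoms from the SMILES: 7 C, 2 O.
Implicit hydrogens by atom environment:
  2 × C: 3 H each → 6
  2 × C: 2 H each → 4
  2 × C: 1 H each → 2
  2 × O: no H
  1 × C: no H
  Total hydrogens = 12.
Molecular formula: C7H12O2

C7H12O2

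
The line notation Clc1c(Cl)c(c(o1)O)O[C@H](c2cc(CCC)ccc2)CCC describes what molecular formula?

C17H20Cl2O3

Heavy atoms from the SMILES: 17 C, 2 Cl, 3 O.
Implicit hydrogens by atom environment:
  6 × C (aromatic): no H
  4 × C: 2 H each → 8
  4 × C (aromatic): 1 H each → 4
  2 × C: 3 H each → 6
  2 × Cl: no H
  1 × C: 1 H
  1 × O: 1 H
  1 × O (aromatic): no H
  1 × O: no H
  Total hydrogens = 20.
Molecular formula: C17H20Cl2O3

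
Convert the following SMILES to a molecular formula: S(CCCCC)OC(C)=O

Heavy atoms from the SMILES: 7 C, 2 O, 1 S.
Implicit hydrogens by atom environment:
  4 × C: 2 H each → 8
  2 × C: 3 H each → 6
  2 × O: no H
  1 × C: no H
  1 × S: no H
  Total hydrogens = 14.
Molecular formula: C7H14O2S

C7H14O2S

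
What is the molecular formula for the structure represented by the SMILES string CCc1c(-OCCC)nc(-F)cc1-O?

Heavy atoms from the SMILES: 10 C, 1 F, 1 N, 2 O.
Implicit hydrogens by atom environment:
  4 × C (aromatic): no H
  3 × C: 2 H each → 6
  2 × C: 3 H each → 6
  1 × C (aromatic): 1 H
  1 × F: no H
  1 × N (aromatic): no H
  1 × O: 1 H
  1 × O: no H
  Total hydrogens = 14.
Molecular formula: C10H14FNO2

C10H14FNO2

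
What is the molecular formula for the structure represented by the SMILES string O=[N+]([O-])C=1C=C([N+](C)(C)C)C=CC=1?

C9H13N2O2+

Heavy atoms from the SMILES: 9 C, 2 N, 2 O.
Implicit hydrogens by atom environment:
  4 × C (aromatic): 1 H each → 4
  3 × C: 3 H each → 9
  2 × C (aromatic): no H
  2 × N (charge +1): no H
  1 × O: no H
  1 × O (charge -1): no H
  Total hydrogens = 13.
Net charge +1.
Molecular formula: C9H13N2O2+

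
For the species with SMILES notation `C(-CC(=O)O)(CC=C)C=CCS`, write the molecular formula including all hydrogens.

C9H14O2S

Heavy atoms from the SMILES: 9 C, 2 O, 1 S.
Implicit hydrogens by atom environment:
  4 × C: 2 H each → 8
  4 × C: 1 H each → 4
  1 × C: no H
  1 × O: 1 H
  1 × O: no H
  1 × S: 1 H
  Total hydrogens = 14.
Molecular formula: C9H14O2S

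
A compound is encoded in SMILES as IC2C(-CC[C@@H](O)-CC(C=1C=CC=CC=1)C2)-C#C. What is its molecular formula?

Heavy atoms from the SMILES: 16 C, 1 I, 1 O.
Implicit hydrogens by atom environment:
  5 × C: 1 H each → 5
  5 × C (aromatic): 1 H each → 5
  4 × C: 2 H each → 8
  1 × C: no H
  1 × C (aromatic): no H
  1 × I: no H
  1 × O: 1 H
  Total hydrogens = 19.
Molecular formula: C16H19IO

C16H19IO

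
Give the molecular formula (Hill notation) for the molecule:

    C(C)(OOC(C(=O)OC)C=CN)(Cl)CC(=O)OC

C10H16ClNO6

Heavy atoms from the SMILES: 10 C, 1 Cl, 1 N, 6 O.
Implicit hydrogens by atom environment:
  6 × O: no H
  3 × C: 3 H each → 9
  3 × C: 1 H each → 3
  3 × C: no H
  1 × C: 2 H
  1 × Cl: no H
  1 × N: 2 H
  Total hydrogens = 16.
Molecular formula: C10H16ClNO6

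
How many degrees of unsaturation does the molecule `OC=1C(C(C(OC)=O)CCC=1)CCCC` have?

3

Molecular formula from the SMILES: C12H20O3.
DoU = (2C + 2 + N − H − X)/2 = (2·12 + 2 + 0 − 20 − 0)/2 = 6/2 = 3.
(Structurally: 1 ring(s) + 2 π bond(s) = 3.)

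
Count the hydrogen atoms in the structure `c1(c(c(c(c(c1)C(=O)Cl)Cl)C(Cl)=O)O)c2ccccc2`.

Hydrogens are implicit in SMILES; fill each atom to its normal valence:
  6 × C (aromatic): 1 H each → 6
  6 × C (aromatic): no H
  3 × Cl: no H
  2 × C: no H
  2 × O: no H
  1 × O: 1 H
  Total hydrogens = 7.

7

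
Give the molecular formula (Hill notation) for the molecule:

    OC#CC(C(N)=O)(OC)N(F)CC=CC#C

C10H11FN2O3

Heavy atoms from the SMILES: 10 C, 1 F, 2 N, 3 O.
Implicit hydrogens by atom environment:
  5 × C: no H
  3 × C: 1 H each → 3
  2 × O: no H
  1 × C: 3 H
  1 × C: 2 H
  1 × F: no H
  1 × N: 2 H
  1 × N: no H
  1 × O: 1 H
  Total hydrogens = 11.
Molecular formula: C10H11FN2O3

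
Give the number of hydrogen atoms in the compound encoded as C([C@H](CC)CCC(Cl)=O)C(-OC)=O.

15

Hydrogens are implicit in SMILES; fill each atom to its normal valence:
  4 × C: 2 H each → 8
  3 × O: no H
  2 × C: 3 H each → 6
  2 × C: no H
  1 × C: 1 H
  1 × Cl: no H
  Total hydrogens = 15.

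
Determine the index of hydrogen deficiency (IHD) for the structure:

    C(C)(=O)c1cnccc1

5

Molecular formula from the SMILES: C7H7NO.
DoU = (2C + 2 + N − H − X)/2 = (2·7 + 2 + 1 − 7 − 0)/2 = 10/2 = 5.
(Structurally: 1 ring(s) + 4 π bond(s) = 5.)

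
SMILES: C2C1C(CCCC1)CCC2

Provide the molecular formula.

C10H18

Heavy atoms from the SMILES: 10 C.
Implicit hydrogens by atom environment:
  8 × C: 2 H each → 16
  2 × C: 1 H each → 2
  Total hydrogens = 18.
Molecular formula: C10H18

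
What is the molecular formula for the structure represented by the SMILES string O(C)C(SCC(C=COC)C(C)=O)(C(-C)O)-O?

Heavy atoms from the SMILES: 11 C, 5 O, 1 S.
Implicit hydrogens by atom environment:
  4 × C: 3 H each → 12
  4 × C: 1 H each → 4
  3 × O: no H
  2 × C: no H
  2 × O: 1 H each → 2
  1 × C: 2 H
  1 × S: no H
  Total hydrogens = 20.
Molecular formula: C11H20O5S

C11H20O5S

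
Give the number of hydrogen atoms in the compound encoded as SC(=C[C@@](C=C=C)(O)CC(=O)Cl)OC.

11

Hydrogens are implicit in SMILES; fill each atom to its normal valence:
  4 × C: no H
  2 × C: 2 H each → 4
  2 × C: 1 H each → 2
  2 × O: no H
  1 × C: 3 H
  1 × Cl: no H
  1 × O: 1 H
  1 × S: 1 H
  Total hydrogens = 11.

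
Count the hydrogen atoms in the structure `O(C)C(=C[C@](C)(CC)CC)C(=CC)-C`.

Hydrogens are implicit in SMILES; fill each atom to its normal valence:
  6 × C: 3 H each → 18
  3 × C: no H
  2 × C: 2 H each → 4
  2 × C: 1 H each → 2
  1 × O: no H
  Total hydrogens = 24.

24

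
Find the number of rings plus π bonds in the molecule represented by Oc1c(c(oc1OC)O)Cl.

Molecular formula from the SMILES: C5H5ClO4.
DoU = (2C + 2 + N − H − X)/2 = (2·5 + 2 + 0 − 5 − 1)/2 = 6/2 = 3.
(Structurally: 1 ring(s) + 2 π bond(s) = 3.)

3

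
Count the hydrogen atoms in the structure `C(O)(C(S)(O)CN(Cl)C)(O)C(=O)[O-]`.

Hydrogens are implicit in SMILES; fill each atom to its normal valence:
  3 × C: no H
  3 × O: 1 H each → 3
  1 × C: 3 H
  1 × C: 2 H
  1 × Cl: no H
  1 × N: no H
  1 × O: no H
  1 × O (charge -1): no H
  1 × S: 1 H
  Total hydrogens = 9.

9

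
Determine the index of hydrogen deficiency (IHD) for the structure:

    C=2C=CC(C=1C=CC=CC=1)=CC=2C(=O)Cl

9

Molecular formula from the SMILES: C13H9ClO.
DoU = (2C + 2 + N − H − X)/2 = (2·13 + 2 + 0 − 9 − 1)/2 = 18/2 = 9.
(Structurally: 2 ring(s) + 7 π bond(s) = 9.)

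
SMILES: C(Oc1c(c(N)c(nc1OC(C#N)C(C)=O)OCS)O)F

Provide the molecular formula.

Heavy atoms from the SMILES: 11 C, 1 F, 3 N, 5 O, 1 S.
Implicit hydrogens by atom environment:
  5 × C (aromatic): no H
  4 × O: no H
  2 × C: 2 H each → 4
  2 × C: no H
  1 × C: 3 H
  1 × C: 1 H
  1 × F: no H
  1 × N: 2 H
  1 × N (aromatic): no H
  1 × N: no H
  1 × O: 1 H
  1 × S: 1 H
  Total hydrogens = 12.
Molecular formula: C11H12FN3O5S

C11H12FN3O5S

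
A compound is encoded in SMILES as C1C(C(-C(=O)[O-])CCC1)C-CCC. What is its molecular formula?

Heavy atoms from the SMILES: 11 C, 2 O.
Implicit hydrogens by atom environment:
  7 × C: 2 H each → 14
  2 × C: 1 H each → 2
  1 × C: 3 H
  1 × C: no H
  1 × O: no H
  1 × O (charge -1): no H
  Total hydrogens = 19.
Net charge -1.
Molecular formula: C11H19O2-

C11H19O2-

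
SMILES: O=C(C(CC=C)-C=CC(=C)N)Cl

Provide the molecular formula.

Heavy atoms from the SMILES: 9 C, 1 Cl, 1 N, 1 O.
Implicit hydrogens by atom environment:
  4 × C: 1 H each → 4
  3 × C: 2 H each → 6
  2 × C: no H
  1 × Cl: no H
  1 × N: 2 H
  1 × O: no H
  Total hydrogens = 12.
Molecular formula: C9H12ClNO

C9H12ClNO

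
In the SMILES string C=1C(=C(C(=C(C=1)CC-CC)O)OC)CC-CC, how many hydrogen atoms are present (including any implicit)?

24

Hydrogens are implicit in SMILES; fill each atom to its normal valence:
  6 × C: 2 H each → 12
  4 × C (aromatic): no H
  3 × C: 3 H each → 9
  2 × C (aromatic): 1 H each → 2
  1 × O: 1 H
  1 × O: no H
  Total hydrogens = 24.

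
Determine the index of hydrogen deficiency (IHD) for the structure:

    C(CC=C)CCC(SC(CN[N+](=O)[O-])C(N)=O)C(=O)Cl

Molecular formula from the SMILES: C11H18ClN3O4S.
DoU = (2C + 2 + N − H − X)/2 = (2·11 + 2 + 3 − 18 − 1)/2 = 8/2 = 4.
(Structurally: 0 ring(s) + 4 π bond(s) = 4.)

4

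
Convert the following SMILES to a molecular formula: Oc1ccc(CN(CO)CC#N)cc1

Heavy atoms from the SMILES: 10 C, 2 N, 2 O.
Implicit hydrogens by atom environment:
  4 × C (aromatic): 1 H each → 4
  3 × C: 2 H each → 6
  2 × C (aromatic): no H
  2 × N: no H
  2 × O: 1 H each → 2
  1 × C: no H
  Total hydrogens = 12.
Molecular formula: C10H12N2O2

C10H12N2O2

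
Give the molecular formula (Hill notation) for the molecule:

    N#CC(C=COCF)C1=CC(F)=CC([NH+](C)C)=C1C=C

Heavy atoms from the SMILES: 15 C, 2 F, 2 N, 1 O.
Implicit hydrogens by atom environment:
  4 × C: 1 H each → 4
  4 × C (aromatic): no H
  2 × C: 3 H each → 6
  2 × C: 2 H each → 4
  2 × C (aromatic): 1 H each → 2
  2 × F: no H
  1 × C: no H
  1 × N (charge +1): 1 H
  1 × N: no H
  1 × O: no H
  Total hydrogens = 17.
Net charge +1.
Molecular formula: C15H17F2N2O+

C15H17F2N2O+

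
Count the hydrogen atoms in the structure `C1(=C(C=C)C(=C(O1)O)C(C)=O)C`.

Hydrogens are implicit in SMILES; fill each atom to its normal valence:
  4 × C (aromatic): no H
  2 × C: 3 H each → 6
  1 × C: 2 H
  1 × C: 1 H
  1 × C: no H
  1 × O: 1 H
  1 × O (aromatic): no H
  1 × O: no H
  Total hydrogens = 10.

10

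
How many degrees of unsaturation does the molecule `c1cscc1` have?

3

Molecular formula from the SMILES: C4H4S.
DoU = (2C + 2 + N − H − X)/2 = (2·4 + 2 + 0 − 4 − 0)/2 = 6/2 = 3.
(Structurally: 1 ring(s) + 2 π bond(s) = 3.)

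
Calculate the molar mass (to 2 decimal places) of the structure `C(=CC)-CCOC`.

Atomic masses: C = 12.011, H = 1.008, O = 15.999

Molecular formula: C6H12O.
M = 6×12.011 + 12×1.008 + 1×15.999 = 100.16 g/mol.

100.16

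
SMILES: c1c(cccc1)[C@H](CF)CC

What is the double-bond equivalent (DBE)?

Molecular formula from the SMILES: C10H13F.
DoU = (2C + 2 + N − H − X)/2 = (2·10 + 2 + 0 − 13 − 1)/2 = 8/2 = 4.
(Structurally: 1 ring(s) + 3 π bond(s) = 4.)

4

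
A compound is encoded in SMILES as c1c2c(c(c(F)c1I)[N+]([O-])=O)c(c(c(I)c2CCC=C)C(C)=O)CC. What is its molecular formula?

Heavy atoms from the SMILES: 18 C, 1 F, 2 I, 1 N, 3 O.
Implicit hydrogens by atom environment:
  9 × C (aromatic): no H
  4 × C: 2 H each → 8
  2 × C: 3 H each → 6
  2 × I: no H
  2 × O: no H
  1 × C (aromatic): 1 H
  1 × C: 1 H
  1 × C: no H
  1 × F: no H
  1 × N (charge +1): no H
  1 × O (charge -1): no H
  Total hydrogens = 16.
Molecular formula: C18H16FI2NO3

C18H16FI2NO3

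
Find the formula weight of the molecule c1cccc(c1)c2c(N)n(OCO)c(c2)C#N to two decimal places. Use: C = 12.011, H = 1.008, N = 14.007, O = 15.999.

Molecular formula: C12H11N3O2.
M = 12×12.011 + 11×1.008 + 3×14.007 + 2×15.999 = 229.24 g/mol.

229.24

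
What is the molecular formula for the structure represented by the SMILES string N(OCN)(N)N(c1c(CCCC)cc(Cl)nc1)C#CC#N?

Heavy atoms from the SMILES: 13 C, 1 Cl, 6 N, 1 O.
Implicit hydrogens by atom environment:
  4 × C: 2 H each → 8
  3 × C (aromatic): no H
  3 × C: no H
  3 × N: no H
  2 × C (aromatic): 1 H each → 2
  2 × N: 2 H each → 4
  1 × C: 3 H
  1 × Cl: no H
  1 × N (aromatic): no H
  1 × O: no H
  Total hydrogens = 17.
Molecular formula: C13H17ClN6O

C13H17ClN6O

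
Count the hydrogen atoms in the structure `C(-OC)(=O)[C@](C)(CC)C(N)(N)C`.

18

Hydrogens are implicit in SMILES; fill each atom to its normal valence:
  4 × C: 3 H each → 12
  3 × C: no H
  2 × N: 2 H each → 4
  2 × O: no H
  1 × C: 2 H
  Total hydrogens = 18.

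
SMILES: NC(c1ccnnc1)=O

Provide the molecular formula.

C5H5N3O

Heavy atoms from the SMILES: 5 C, 3 N, 1 O.
Implicit hydrogens by atom environment:
  3 × C (aromatic): 1 H each → 3
  2 × N (aromatic): no H
  1 × C (aromatic): no H
  1 × C: no H
  1 × N: 2 H
  1 × O: no H
  Total hydrogens = 5.
Molecular formula: C5H5N3O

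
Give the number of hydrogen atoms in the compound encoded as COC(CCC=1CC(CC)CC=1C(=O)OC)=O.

20

Hydrogens are implicit in SMILES; fill each atom to its normal valence:
  5 × C: 2 H each → 10
  4 × C: no H
  4 × O: no H
  3 × C: 3 H each → 9
  1 × C: 1 H
  Total hydrogens = 20.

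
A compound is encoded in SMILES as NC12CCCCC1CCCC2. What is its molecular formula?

Heavy atoms from the SMILES: 10 C, 1 N.
Implicit hydrogens by atom environment:
  8 × C: 2 H each → 16
  1 × C: 1 H
  1 × C: no H
  1 × N: 2 H
  Total hydrogens = 19.
Molecular formula: C10H19N

C10H19N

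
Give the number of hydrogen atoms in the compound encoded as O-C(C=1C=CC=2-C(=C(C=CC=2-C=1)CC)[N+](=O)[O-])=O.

Hydrogens are implicit in SMILES; fill each atom to its normal valence:
  5 × C (aromatic): 1 H each → 5
  5 × C (aromatic): no H
  2 × O: no H
  1 × C: 3 H
  1 × C: 2 H
  1 × C: no H
  1 × N (charge +1): no H
  1 × O: 1 H
  1 × O (charge -1): no H
  Total hydrogens = 11.

11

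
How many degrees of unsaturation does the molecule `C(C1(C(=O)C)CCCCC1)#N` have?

4

Molecular formula from the SMILES: C9H13NO.
DoU = (2C + 2 + N − H − X)/2 = (2·9 + 2 + 1 − 13 − 0)/2 = 8/2 = 4.
(Structurally: 1 ring(s) + 3 π bond(s) = 4.)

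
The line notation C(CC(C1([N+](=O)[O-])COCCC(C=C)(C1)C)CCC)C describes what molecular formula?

C16H29NO3

Heavy atoms from the SMILES: 16 C, 1 N, 3 O.
Implicit hydrogens by atom environment:
  9 × C: 2 H each → 18
  3 × C: 3 H each → 9
  2 × C: 1 H each → 2
  2 × C: no H
  2 × O: no H
  1 × N (charge +1): no H
  1 × O (charge -1): no H
  Total hydrogens = 29.
Molecular formula: C16H29NO3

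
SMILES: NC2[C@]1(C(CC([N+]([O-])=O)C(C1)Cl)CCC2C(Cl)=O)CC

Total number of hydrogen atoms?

Hydrogens are implicit in SMILES; fill each atom to its normal valence:
  5 × C: 2 H each → 10
  5 × C: 1 H each → 5
  2 × C: no H
  2 × Cl: no H
  2 × O: no H
  1 × C: 3 H
  1 × N: 2 H
  1 × N (charge +1): no H
  1 × O (charge -1): no H
  Total hydrogens = 20.

20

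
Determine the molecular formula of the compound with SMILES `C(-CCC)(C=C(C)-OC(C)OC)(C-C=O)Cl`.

Heavy atoms from the SMILES: 12 C, 1 Cl, 3 O.
Implicit hydrogens by atom environment:
  4 × C: 3 H each → 12
  3 × C: 2 H each → 6
  3 × C: 1 H each → 3
  3 × O: no H
  2 × C: no H
  1 × Cl: no H
  Total hydrogens = 21.
Molecular formula: C12H21ClO3

C12H21ClO3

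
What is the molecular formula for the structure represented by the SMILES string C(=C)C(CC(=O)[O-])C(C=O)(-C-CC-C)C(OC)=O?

C13H19O5-

Heavy atoms from the SMILES: 13 C, 5 O.
Implicit hydrogens by atom environment:
  5 × C: 2 H each → 10
  4 × O: no H
  3 × C: 1 H each → 3
  3 × C: no H
  2 × C: 3 H each → 6
  1 × O (charge -1): no H
  Total hydrogens = 19.
Net charge -1.
Molecular formula: C13H19O5-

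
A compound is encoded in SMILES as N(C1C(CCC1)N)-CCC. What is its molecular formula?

Heavy atoms from the SMILES: 8 C, 2 N.
Implicit hydrogens by atom environment:
  5 × C: 2 H each → 10
  2 × C: 1 H each → 2
  1 × C: 3 H
  1 × N: 2 H
  1 × N: 1 H
  Total hydrogens = 18.
Molecular formula: C8H18N2

C8H18N2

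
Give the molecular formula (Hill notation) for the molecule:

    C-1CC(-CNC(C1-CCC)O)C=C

Heavy atoms from the SMILES: 11 C, 1 N, 1 O.
Implicit hydrogens by atom environment:
  6 × C: 2 H each → 12
  4 × C: 1 H each → 4
  1 × C: 3 H
  1 × N: 1 H
  1 × O: 1 H
  Total hydrogens = 21.
Molecular formula: C11H21NO

C11H21NO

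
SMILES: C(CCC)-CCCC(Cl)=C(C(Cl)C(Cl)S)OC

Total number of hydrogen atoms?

21

Hydrogens are implicit in SMILES; fill each atom to its normal valence:
  6 × C: 2 H each → 12
  3 × Cl: no H
  2 × C: 3 H each → 6
  2 × C: 1 H each → 2
  2 × C: no H
  1 × O: no H
  1 × S: 1 H
  Total hydrogens = 21.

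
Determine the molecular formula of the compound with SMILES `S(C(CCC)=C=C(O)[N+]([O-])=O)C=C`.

C8H11NO3S

Heavy atoms from the SMILES: 8 C, 1 N, 3 O, 1 S.
Implicit hydrogens by atom environment:
  3 × C: 2 H each → 6
  3 × C: no H
  1 × C: 3 H
  1 × C: 1 H
  1 × N (charge +1): no H
  1 × O: 1 H
  1 × O: no H
  1 × O (charge -1): no H
  1 × S: no H
  Total hydrogens = 11.
Molecular formula: C8H11NO3S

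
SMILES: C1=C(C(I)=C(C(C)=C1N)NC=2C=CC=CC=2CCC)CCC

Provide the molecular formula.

Heavy atoms from the SMILES: 19 C, 1 I, 2 N.
Implicit hydrogens by atom environment:
  7 × C (aromatic): no H
  5 × C (aromatic): 1 H each → 5
  4 × C: 2 H each → 8
  3 × C: 3 H each → 9
  1 × I: no H
  1 × N: 2 H
  1 × N: 1 H
  Total hydrogens = 25.
Molecular formula: C19H25IN2

C19H25IN2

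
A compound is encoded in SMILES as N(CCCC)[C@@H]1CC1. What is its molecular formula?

C7H15N

Heavy atoms from the SMILES: 7 C, 1 N.
Implicit hydrogens by atom environment:
  5 × C: 2 H each → 10
  1 × C: 3 H
  1 × C: 1 H
  1 × N: 1 H
  Total hydrogens = 15.
Molecular formula: C7H15N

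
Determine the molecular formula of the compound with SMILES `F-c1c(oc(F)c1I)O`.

C4HF2IO2

Heavy atoms from the SMILES: 4 C, 2 F, 1 I, 2 O.
Implicit hydrogens by atom environment:
  4 × C (aromatic): no H
  2 × F: no H
  1 × I: no H
  1 × O: 1 H
  1 × O (aromatic): no H
  Total hydrogens = 1.
Molecular formula: C4HF2IO2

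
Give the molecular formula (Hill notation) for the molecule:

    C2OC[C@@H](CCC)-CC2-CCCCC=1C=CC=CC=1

C18H28O

Heavy atoms from the SMILES: 18 C, 1 O.
Implicit hydrogens by atom environment:
  9 × C: 2 H each → 18
  5 × C (aromatic): 1 H each → 5
  2 × C: 1 H each → 2
  1 × C: 3 H
  1 × C (aromatic): no H
  1 × O: no H
  Total hydrogens = 28.
Molecular formula: C18H28O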